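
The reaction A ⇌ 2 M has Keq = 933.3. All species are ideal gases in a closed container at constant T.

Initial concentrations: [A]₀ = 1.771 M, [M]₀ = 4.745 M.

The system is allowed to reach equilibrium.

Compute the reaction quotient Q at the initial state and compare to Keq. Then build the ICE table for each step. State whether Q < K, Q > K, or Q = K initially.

Q₀ = 12.71; Q < K (proceeds forward)

Q₀ = 12.71 vs Keq = 933.3 ⇒ Q<K, forward
Step 1:
                    A           M
  Initial       1.771       4.745
  Change         -1.7         3.4
  Equil       0.07108       8.145
  solve Keq expr → x = 1.7; check Q = 933.3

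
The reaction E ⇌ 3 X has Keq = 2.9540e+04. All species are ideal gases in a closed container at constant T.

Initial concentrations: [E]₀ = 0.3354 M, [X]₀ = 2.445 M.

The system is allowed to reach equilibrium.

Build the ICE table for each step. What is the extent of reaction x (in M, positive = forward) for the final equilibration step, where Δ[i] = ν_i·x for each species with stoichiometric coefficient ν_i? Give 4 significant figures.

x = 0.334 M

Q₀ = 43.58 vs Keq = 2.9540e+04 ⇒ Q<K, forward
Step 1:
                    E           X
  I            0.3354       2.445
  C            -0.334       1.002
  E          0.001387       3.447
  solve Keq expr → x = 0.334; check Q = 2.9540e+04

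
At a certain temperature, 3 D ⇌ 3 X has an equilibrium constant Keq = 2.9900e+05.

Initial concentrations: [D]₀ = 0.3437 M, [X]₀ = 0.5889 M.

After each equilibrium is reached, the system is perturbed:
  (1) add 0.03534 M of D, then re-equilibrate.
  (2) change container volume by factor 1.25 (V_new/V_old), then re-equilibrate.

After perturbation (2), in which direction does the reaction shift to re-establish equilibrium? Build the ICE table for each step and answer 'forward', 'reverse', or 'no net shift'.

Direction: no net shift

Q₀ = 5.03 vs Keq = 2.9900e+05 ⇒ Q<K, forward
Step 1:
                   D          X
  I           0.3437     0.5889
  C            -0.33       0.33
  E          0.01374     0.9189
  solve Keq expr → x = 0.11; check Q = 2.9900e+05
Then add 0.03534 M of D.
Step 2:
                   D          X
  I          0.04908     0.9189
  C         -0.03482    0.03482
  E          0.01426     0.9537
  solve Keq expr → x = 0.01161; check Q = 2.9900e+05
Then change container volume by factor 1.25 (V_new/V_old).
Step 3:
                   D          X
  I          0.01141     0.7629
  C                0          0
  E          0.01141     0.7629
  solve Keq expr → x = 0; check Q = 2.9900e+05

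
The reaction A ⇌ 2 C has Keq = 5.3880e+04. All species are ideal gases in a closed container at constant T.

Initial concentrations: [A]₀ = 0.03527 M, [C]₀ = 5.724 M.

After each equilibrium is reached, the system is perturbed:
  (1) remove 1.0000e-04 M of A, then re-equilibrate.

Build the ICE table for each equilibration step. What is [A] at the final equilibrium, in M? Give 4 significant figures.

[A]_eq = 6.2286e-04 M

Q₀ = 929 vs Keq = 5.3880e+04 ⇒ Q<K, forward
Step 1:
                   A          C
  Initial    0.03527      5.724
  Change    -0.03465    0.06929
  Equil   6.2291e-04      5.793
  solve Keq expr → x = 0.03465; check Q = 5.3880e+04
Then remove 1.0000e-04 M of A.
Step 2:
                   A          C
  Initial 5.2291e-04      5.793
  Change  9.9957e-05 -1.9991e-04
  Equil   6.2286e-04      5.793
  solve Keq expr → x = -9.9957e-05; check Q = 5.3880e+04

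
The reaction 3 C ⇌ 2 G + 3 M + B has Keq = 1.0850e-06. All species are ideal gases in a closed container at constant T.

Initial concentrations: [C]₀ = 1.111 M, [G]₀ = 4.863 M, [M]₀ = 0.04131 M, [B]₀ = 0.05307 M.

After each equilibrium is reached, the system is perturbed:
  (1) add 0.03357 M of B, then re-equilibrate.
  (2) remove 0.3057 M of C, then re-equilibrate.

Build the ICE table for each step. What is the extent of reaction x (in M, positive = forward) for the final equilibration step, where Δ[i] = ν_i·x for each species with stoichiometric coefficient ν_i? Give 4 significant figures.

Q₀ = 6.4518e-05 vs Keq = 1.0850e-06 ⇒ Q>K, reverse
Step 1:
                    C           G           M           B
  I             1.111       4.863     0.04131     0.05307
  C           0.02964    -0.01976    -0.02964    -0.00988
  E             1.141       4.843     0.01167     0.04319
  solve Keq expr → x = -0.00988; check Q = 1.0850e-06
Then add 0.03357 M of B.
Step 2:
                    C           G           M           B
  I             1.141       4.843     0.01167     0.07676
  C          0.001989   -0.001326   -0.001989 -6.6306e-04
  E             1.143       4.842    0.009681      0.0761
  solve Keq expr → x = -6.6306e-04; check Q = 1.0850e-06
Then remove 0.3057 M of C.
Step 3:
                    C           G           M           B
  I            0.8369       4.842    0.009681      0.0761
  C           0.00254   -0.001694    -0.00254 -8.4676e-04
  E            0.8395        4.84    0.007141     0.07525
  solve Keq expr → x = -8.4676e-04; check Q = 1.0850e-06

x = -8.4676e-04 M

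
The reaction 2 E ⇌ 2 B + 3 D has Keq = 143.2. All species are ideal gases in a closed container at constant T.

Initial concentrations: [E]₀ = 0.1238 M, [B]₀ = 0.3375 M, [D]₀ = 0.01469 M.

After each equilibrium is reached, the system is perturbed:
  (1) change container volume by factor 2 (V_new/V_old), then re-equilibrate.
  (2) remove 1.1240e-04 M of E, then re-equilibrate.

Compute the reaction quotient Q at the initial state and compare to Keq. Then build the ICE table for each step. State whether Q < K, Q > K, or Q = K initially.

Q₀ = 2.3560e-05; Q < K (proceeds forward)

Q₀ = 2.3560e-05 vs Keq = 143.2 ⇒ Q<K, forward
Step 1:
                  E         B         D
  I          0.1238    0.3375   0.01469
  C         -0.1205    0.1205    0.1807
  E        0.003307     0.458    0.1954
  solve Keq expr → x = 0.06025; check Q = 143.2
Then change container volume by factor 2 (V_new/V_old).
Step 2:
                  E         B         D
  I        0.001653     0.229   0.09772
  C       -0.001052  0.001052  0.001578
  E       6.0148e-04      0.23   0.09929
  solve Keq expr → x = 5.2590e-04; check Q = 143.2
Then remove 1.1240e-04 M of E.
Step 3:
                  E         B         D
  I       4.8908e-04      0.23   0.09929
  C       1.1060e-04 -1.1060e-04 -1.6591e-04
  E       5.9969e-04    0.2299   0.09913
  solve Keq expr → x = -5.5302e-05; check Q = 143.2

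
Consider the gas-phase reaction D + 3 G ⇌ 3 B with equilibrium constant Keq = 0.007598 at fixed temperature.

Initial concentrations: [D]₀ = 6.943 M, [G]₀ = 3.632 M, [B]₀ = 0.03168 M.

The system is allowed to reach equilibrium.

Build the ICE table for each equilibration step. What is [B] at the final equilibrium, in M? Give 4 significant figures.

[B]_eq = 0.9879 M

Q₀ = 9.5581e-08 vs Keq = 0.007598 ⇒ Q<K, forward
Step 1:
                    D           G           B
  I             6.943       3.632     0.03168
  C           -0.3187     -0.9562      0.9562
  E             6.624       2.676      0.9879
  solve Keq expr → x = 0.3187; check Q = 0.007598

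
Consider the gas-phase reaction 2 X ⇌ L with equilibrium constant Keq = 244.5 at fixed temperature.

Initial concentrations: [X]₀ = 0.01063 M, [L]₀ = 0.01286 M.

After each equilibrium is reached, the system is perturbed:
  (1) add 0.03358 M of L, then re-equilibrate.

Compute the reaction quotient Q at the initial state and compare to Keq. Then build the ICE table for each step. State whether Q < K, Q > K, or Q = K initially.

Q₀ = 113.8; Q < K (proceeds forward)

Q₀ = 113.8 vs Keq = 244.5 ⇒ Q<K, forward
Step 1:
                  X         L
  I         0.01063   0.01286
  C        -0.00297  0.001485
  E         0.00766   0.01435
  solve Keq expr → x = 0.001485; check Q = 244.5
Then add 0.03358 M of L.
Step 2:
                  X         L
  I         0.00766   0.04793
  C        0.005903 -0.002951
  E         0.01356   0.04497
  solve Keq expr → x = -0.002951; check Q = 244.5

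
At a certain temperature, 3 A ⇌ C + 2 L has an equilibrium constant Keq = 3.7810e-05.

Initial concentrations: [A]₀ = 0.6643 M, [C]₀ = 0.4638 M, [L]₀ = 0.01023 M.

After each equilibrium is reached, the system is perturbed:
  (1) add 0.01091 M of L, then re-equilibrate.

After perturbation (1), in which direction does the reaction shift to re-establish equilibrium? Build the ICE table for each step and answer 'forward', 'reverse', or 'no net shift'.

Q₀ = 1.6557e-04 vs Keq = 3.7810e-05 ⇒ Q>K, reverse
Step 1:
                   A          C          L
  init        0.6643     0.4638    0.01023
  Δ          0.00786   -0.00262   -0.00524
  eq          0.6722     0.4612    0.00499
  solve Keq expr → x = -0.00262; check Q = 3.7810e-05
Then add 0.01091 M of L.
Step 2:
                   A          C          L
  init        0.6722     0.4612     0.0159
  Δ          0.01605   -0.00535    -0.0107
  eq          0.6882     0.4558     0.0052
  solve Keq expr → x = -0.00535; check Q = 3.7810e-05

Direction: reverse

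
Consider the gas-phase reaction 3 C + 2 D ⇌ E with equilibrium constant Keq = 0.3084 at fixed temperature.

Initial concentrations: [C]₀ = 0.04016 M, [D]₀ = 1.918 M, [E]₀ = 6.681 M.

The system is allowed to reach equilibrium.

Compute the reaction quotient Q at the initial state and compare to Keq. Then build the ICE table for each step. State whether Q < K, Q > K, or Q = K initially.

Q₀ = 2.8039e+04 vs Keq = 0.3084 ⇒ Q>K, reverse
Step 1:
                    C           D           E
  init        0.04016       1.918       6.681
  Δ              1.33      0.8866     -0.4433
  eq             1.37       2.805       6.238
  solve Keq expr → x = -0.4433; check Q = 0.3084

Q₀ = 2.8039e+04; Q > K (proceeds reverse)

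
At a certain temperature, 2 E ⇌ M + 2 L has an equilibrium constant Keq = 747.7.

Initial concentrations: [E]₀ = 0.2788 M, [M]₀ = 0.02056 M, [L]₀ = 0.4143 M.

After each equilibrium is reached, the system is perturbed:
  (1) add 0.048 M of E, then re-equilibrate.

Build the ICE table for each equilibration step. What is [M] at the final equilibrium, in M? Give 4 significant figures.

Q₀ = 0.0454 vs Keq = 747.7 ⇒ Q<K, forward
Step 1:
                    E           M           L
  Initial      0.2788     0.02056      0.4143
  Change       -0.269      0.1345       0.269
  Equil      0.009839       0.155      0.6833
  solve Keq expr → x = 0.1345; check Q = 747.7
Then add 0.048 M of E.
Step 2:
                    E           M           L
  Initial     0.05784       0.155      0.6833
  Change     -0.04657     0.02328     0.04657
  Equil       0.01127      0.1783      0.7298
  solve Keq expr → x = 0.02328; check Q = 747.7

[M]_eq = 0.1783 M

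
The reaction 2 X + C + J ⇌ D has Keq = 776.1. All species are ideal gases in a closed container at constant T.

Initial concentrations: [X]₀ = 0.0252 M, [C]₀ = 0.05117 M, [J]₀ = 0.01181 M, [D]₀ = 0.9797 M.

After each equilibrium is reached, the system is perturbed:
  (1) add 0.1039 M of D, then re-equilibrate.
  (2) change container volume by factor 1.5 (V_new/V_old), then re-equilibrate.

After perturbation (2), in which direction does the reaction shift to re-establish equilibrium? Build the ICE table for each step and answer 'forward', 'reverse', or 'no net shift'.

Q₀ = 2.5529e+06 vs Keq = 776.1 ⇒ Q>K, reverse
Step 1:
                   X          C          J          D
  init        0.0252    0.05117    0.01181     0.9797
  Δ           0.2168     0.1084     0.1084    -0.1084
  eq           0.242     0.1596     0.1202     0.8713
  solve Keq expr → x = -0.1084; check Q = 776.1
Then add 0.1039 M of D.
Step 2:
                   X          C          J          D
  init         0.242     0.1596     0.1202     0.9752
  Δ         0.007103   0.003552   0.003552  -0.003552
  eq          0.2491     0.1631     0.1237     0.9717
  solve Keq expr → x = -0.003552; check Q = 776.1
Then change container volume by factor 1.5 (V_new/V_old).
Step 3:
                   X          C          J          D
  init         0.166     0.1087    0.08249     0.6478
  Δ           0.0599    0.02995    0.02995   -0.02995
  eq          0.2259     0.1387     0.1124     0.6178
  solve Keq expr → x = -0.02995; check Q = 776.1

Direction: reverse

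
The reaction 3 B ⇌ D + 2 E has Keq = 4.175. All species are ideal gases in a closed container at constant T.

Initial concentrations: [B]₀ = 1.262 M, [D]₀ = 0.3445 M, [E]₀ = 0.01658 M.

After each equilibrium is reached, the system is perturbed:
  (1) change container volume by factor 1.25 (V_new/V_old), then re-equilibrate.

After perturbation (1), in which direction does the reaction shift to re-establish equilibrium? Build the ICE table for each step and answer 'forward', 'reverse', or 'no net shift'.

Direction: no net shift

Q₀ = 4.7117e-05 vs Keq = 4.175 ⇒ Q<K, forward
Step 1:
                  B         D         E
  I           1.262    0.3445   0.01658
  C         -0.8802    0.2934    0.5868
  E          0.3818    0.6379    0.6034
  solve Keq expr → x = 0.2934; check Q = 4.175
Then change container volume by factor 1.25 (V_new/V_old).
Step 2:
                  B         D         E
  I          0.3054    0.5103    0.4827
  C               0         0         0
  E          0.3054    0.5103    0.4827
  solve Keq expr → x = 0; check Q = 4.175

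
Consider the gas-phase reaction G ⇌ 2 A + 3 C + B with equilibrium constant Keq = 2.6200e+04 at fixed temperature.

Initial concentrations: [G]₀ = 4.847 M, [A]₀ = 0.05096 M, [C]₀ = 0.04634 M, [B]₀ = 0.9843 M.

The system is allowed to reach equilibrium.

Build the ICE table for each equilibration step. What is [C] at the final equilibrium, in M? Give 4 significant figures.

Q₀ = 5.2478e-08 vs Keq = 2.6200e+04 ⇒ Q<K, forward
Step 1:
                  G         A         C         B
  init        4.847   0.05096   0.04634    0.9843
  Δ           -2.68     5.361     8.041      2.68
  eq          2.167     5.412     8.087     3.665
  solve Keq expr → x = 2.68; check Q = 2.6200e+04

[C]_eq = 8.087 M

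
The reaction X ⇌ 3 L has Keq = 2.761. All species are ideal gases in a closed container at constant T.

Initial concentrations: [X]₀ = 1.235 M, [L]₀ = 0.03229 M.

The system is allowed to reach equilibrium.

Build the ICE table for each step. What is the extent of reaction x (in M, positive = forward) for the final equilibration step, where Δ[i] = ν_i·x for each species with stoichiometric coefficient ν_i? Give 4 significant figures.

Q₀ = 2.7261e-05 vs Keq = 2.761 ⇒ Q<K, forward
Step 1:
                    X           L
  Initial       1.235     0.03229
  Change      -0.4251       1.275
  Equil        0.8099       1.308
  solve Keq expr → x = 0.4251; check Q = 2.761

x = 0.4251 M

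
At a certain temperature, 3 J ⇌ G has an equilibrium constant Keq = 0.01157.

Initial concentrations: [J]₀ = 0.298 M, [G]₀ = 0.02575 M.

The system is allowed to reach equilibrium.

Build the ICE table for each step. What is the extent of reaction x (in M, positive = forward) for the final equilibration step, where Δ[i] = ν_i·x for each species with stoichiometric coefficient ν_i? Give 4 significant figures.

Q₀ = 0.973 vs Keq = 0.01157 ⇒ Q>K, reverse
Step 1:
                    J           G
  Initial       0.298     0.02575
  Change      0.07544    -0.02515
  Equil        0.3734  6.0257e-04
  solve Keq expr → x = -0.02515; check Q = 0.01157

x = -0.02515 M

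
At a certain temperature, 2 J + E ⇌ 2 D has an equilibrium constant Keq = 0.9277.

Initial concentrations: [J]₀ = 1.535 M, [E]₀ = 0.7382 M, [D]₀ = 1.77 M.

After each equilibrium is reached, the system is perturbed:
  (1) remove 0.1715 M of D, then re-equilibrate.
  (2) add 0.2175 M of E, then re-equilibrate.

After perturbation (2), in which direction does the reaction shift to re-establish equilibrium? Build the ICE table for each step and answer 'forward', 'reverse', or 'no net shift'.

Q₀ = 1.801 vs Keq = 0.9277 ⇒ Q>K, reverse
Step 1:
                    J           E           D
  init          1.535      0.7382        1.77
  Δ            0.2171      0.1086     -0.2171
  eq            1.752      0.8468       1.553
  solve Keq expr → x = -0.1086; check Q = 0.9277
Then remove 0.1715 M of D.
Step 2:
                    J           E           D
  init          1.752      0.8468       1.381
  Δ          -0.07359     -0.0368     0.07359
  eq            1.679        0.81       1.455
  solve Keq expr → x = 0.0368; check Q = 0.9277
Then add 0.2175 M of E.
Step 3:
                    J           E           D
  init          1.679       1.027       1.455
  Δ          -0.07785    -0.03893     0.07785
  eq            1.601      0.9885       1.533
  solve Keq expr → x = 0.03893; check Q = 0.9277

Direction: forward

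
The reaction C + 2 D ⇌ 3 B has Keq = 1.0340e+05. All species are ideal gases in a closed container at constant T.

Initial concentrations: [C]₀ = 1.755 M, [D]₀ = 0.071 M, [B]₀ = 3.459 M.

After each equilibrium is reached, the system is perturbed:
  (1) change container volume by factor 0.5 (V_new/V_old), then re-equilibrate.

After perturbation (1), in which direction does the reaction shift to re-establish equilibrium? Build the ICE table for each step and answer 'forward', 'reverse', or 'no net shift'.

Q₀ = 4678 vs Keq = 1.0340e+05 ⇒ Q<K, forward
Step 1:
                    C           D           B
  init          1.755       0.071       3.459
  Δ          -0.02761    -0.05523     0.08284
  eq            1.727     0.01577       3.542
  solve Keq expr → x = 0.02761; check Q = 1.0340e+05
Then change container volume by factor 0.5 (V_new/V_old).
Step 2:
                    C           D           B
  init          3.455     0.03154       7.084
  Δ                 0           0           0
  eq            3.455     0.03154       7.084
  solve Keq expr → x = 0; check Q = 1.0340e+05

Direction: no net shift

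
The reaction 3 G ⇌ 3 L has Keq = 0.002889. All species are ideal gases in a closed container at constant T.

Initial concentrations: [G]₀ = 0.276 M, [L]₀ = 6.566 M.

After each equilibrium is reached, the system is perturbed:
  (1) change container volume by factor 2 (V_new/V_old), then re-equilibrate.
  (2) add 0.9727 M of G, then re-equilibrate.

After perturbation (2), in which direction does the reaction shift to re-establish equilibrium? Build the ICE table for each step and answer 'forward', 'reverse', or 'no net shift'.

Direction: forward

Q₀ = 1.3464e+04 vs Keq = 0.002889 ⇒ Q>K, reverse
Step 1:
                    G           L
  Initial       0.276       6.566
  Change        5.713      -5.713
  Equil         5.989       0.853
  solve Keq expr → x = -1.904; check Q = 0.002889
Then change container volume by factor 2 (V_new/V_old).
Step 2:
                    G           L
  Initial       2.995      0.4265
  Change            0           0
  Equil         2.995      0.4265
  solve Keq expr → x = 0; check Q = 0.002889
Then add 0.9727 M of G.
Step 3:
                    G           L
  Initial       3.967      0.4265
  Change      -0.1213      0.1213
  Equil         3.846      0.5478
  solve Keq expr → x = 0.04042; check Q = 0.002889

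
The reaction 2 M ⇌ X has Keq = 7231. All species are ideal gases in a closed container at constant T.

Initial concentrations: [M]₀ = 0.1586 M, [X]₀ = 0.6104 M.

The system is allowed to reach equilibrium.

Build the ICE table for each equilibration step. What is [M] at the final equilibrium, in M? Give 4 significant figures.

Q₀ = 24.27 vs Keq = 7231 ⇒ Q<K, forward
Step 1:
                    M           X
  Initial      0.1586      0.6104
  Change      -0.1489     0.07443
  Equil      0.009732      0.6848
  solve Keq expr → x = 0.07443; check Q = 7231

[M]_eq = 0.009732 M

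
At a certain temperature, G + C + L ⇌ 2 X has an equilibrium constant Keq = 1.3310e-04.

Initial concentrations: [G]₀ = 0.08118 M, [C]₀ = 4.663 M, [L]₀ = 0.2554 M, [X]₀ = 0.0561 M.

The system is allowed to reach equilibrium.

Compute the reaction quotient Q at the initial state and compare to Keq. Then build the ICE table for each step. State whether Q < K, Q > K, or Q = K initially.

Q₀ = 0.03255; Q > K (proceeds reverse)

Q₀ = 0.03255 vs Keq = 1.3310e-04 ⇒ Q>K, reverse
Step 1:
                    G           C           L           X
  I           0.08118       4.663      0.2554      0.0561
  C           0.02588     0.02588     0.02588    -0.05176
  E            0.1071       4.689      0.2813    0.004335
  solve Keq expr → x = -0.02588; check Q = 1.3310e-04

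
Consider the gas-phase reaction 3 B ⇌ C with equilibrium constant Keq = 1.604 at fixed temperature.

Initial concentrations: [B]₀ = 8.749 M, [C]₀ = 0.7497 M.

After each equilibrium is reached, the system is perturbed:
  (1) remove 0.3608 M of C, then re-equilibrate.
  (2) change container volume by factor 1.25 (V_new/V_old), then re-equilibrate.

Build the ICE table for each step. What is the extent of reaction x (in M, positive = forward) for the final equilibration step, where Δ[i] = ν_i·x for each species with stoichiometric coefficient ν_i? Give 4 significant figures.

Q₀ = 0.001119 vs Keq = 1.604 ⇒ Q<K, forward
Step 1:
                    B           C
  Initial       8.749      0.7497
  Change       -7.484       2.495
  Equil         1.265       3.244
  solve Keq expr → x = 2.495; check Q = 1.604
Then remove 0.3608 M of C.
Step 2:
                    B           C
  Initial       1.265       2.884
  Change     -0.04656     0.01552
  Equil         1.218       2.899
  solve Keq expr → x = 0.01552; check Q = 1.604
Then change container volume by factor 1.25 (V_new/V_old).
Step 3:
                    B           C
  Initial      0.9745       2.319
  Change       0.1482    -0.04941
  Equil         1.123        2.27
  solve Keq expr → x = -0.04941; check Q = 1.604

x = -0.04941 M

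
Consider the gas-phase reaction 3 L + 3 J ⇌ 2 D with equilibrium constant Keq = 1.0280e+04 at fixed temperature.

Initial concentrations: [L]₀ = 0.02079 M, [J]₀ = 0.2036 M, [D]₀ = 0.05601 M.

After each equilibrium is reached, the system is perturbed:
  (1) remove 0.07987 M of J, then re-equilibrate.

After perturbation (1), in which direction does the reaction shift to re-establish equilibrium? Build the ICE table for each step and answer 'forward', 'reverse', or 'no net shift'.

Direction: reverse

Q₀ = 4.1365e+04 vs Keq = 1.0280e+04 ⇒ Q>K, reverse
Step 1:
                   L          J          D
  I          0.02079     0.2036    0.05601
  C         0.008695   0.008695  -0.005797
  E          0.02949     0.2123    0.05021
  solve Keq expr → x = -0.002898; check Q = 1.0280e+04
Then remove 0.07987 M of J.
Step 2:
                   L          J          D
  I          0.02949     0.1324    0.05021
  C          0.01029    0.01029  -0.006857
  E          0.03977     0.1427    0.04336
  solve Keq expr → x = -0.003429; check Q = 1.0280e+04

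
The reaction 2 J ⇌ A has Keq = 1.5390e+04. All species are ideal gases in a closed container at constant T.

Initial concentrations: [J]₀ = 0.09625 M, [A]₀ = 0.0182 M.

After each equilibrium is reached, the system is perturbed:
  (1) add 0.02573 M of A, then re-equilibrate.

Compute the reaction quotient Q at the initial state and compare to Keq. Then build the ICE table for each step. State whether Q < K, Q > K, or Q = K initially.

Q₀ = 1.965 vs Keq = 1.5390e+04 ⇒ Q<K, forward
Step 1:
                   J          A
  Initial    0.09625     0.0182
  Change    -0.09419     0.0471
  Equil      0.00206     0.0653
  solve Keq expr → x = 0.0471; check Q = 1.5390e+04
Then add 0.02573 M of A.
Step 2:
                   J          A
  Initial    0.00206    0.09103
  Change  3.6974e-04 -1.8487e-04
  Equil      0.00243    0.09084
  solve Keq expr → x = -1.8487e-04; check Q = 1.5390e+04

Q₀ = 1.965; Q < K (proceeds forward)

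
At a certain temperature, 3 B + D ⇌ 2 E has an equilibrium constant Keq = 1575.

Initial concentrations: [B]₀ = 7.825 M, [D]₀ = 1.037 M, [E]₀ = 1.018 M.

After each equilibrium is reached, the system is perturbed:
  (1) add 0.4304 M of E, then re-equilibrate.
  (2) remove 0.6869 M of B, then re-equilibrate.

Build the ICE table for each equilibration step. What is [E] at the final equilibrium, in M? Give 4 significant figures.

Q₀ = 0.002086 vs Keq = 1575 ⇒ Q<K, forward
Step 1:
                   B          D          E
  init         7.825      1.037      1.018
  Δ           -3.111     -1.037      2.074
  eq           4.714 5.7936e-05      3.092
  solve Keq expr → x = 1.037; check Q = 1575
Then add 0.4304 M of E.
Step 2:
                   B          D          E
  init         4.714 5.7936e-05      3.522
  Δ       5.1745e-05 1.7248e-05 -3.4497e-05
  eq           4.714 7.5185e-05      3.522
  solve Keq expr → x = -1.7248e-05; check Q = 1575
Then remove 0.6869 M of B.
Step 3:
                   B          D          E
  init         4.027 7.5185e-05      3.522
  Δ       1.3616e-04 4.5386e-05 -9.0773e-05
  eq           4.027 1.2057e-04      3.522
  solve Keq expr → x = -4.5386e-05; check Q = 1575

[E]_eq = 3.522 M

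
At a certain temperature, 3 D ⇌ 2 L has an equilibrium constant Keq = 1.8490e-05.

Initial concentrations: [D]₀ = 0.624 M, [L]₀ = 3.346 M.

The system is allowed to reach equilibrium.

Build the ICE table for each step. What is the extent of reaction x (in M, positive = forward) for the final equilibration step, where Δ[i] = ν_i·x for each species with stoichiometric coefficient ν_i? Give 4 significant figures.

Q₀ = 46.08 vs Keq = 1.8490e-05 ⇒ Q>K, reverse
Step 1:
                   D          L
  I            0.624      3.346
  C            4.934      -3.29
  E            5.558    0.05635
  solve Keq expr → x = -1.645; check Q = 1.8490e-05

x = -1.645 M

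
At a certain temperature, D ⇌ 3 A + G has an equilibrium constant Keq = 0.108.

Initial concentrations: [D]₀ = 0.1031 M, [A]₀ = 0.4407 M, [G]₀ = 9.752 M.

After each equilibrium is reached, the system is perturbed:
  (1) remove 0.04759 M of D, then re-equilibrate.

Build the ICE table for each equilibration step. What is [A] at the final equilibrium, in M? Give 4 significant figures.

Q₀ = 8.096 vs Keq = 0.108 ⇒ Q>K, reverse
Step 1:
                    D           A           G
  init         0.1031      0.4407       9.752
  Δ            0.1029     -0.3086     -0.1029
  eq            0.206      0.1321       9.649
  solve Keq expr → x = -0.1029; check Q = 0.108
Then remove 0.04759 M of D.
Step 2:
                    D           A           G
  init         0.1584      0.1321       9.649
  Δ          0.003401     -0.0102   -0.003401
  eq           0.1618      0.1219       9.646
  solve Keq expr → x = -0.003401; check Q = 0.108

[A]_eq = 0.1219 M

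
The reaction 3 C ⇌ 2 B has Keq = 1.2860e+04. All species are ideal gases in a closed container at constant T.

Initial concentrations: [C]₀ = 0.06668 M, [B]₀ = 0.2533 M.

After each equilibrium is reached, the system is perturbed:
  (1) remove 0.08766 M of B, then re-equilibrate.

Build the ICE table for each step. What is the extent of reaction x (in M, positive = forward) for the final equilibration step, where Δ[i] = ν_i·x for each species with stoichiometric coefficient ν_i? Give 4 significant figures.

Q₀ = 216.4 vs Keq = 1.2860e+04 ⇒ Q<K, forward
Step 1:
                  C         B
  init      0.06668    0.2533
  Δ        -0.04818   0.03212
  eq         0.0185    0.2854
  solve Keq expr → x = 0.01606; check Q = 1.2860e+04
Then remove 0.08766 M of B.
Step 2:
                  C         B
  init       0.0185    0.1978
  Δ       -0.003889  0.002592
  eq        0.01461    0.2004
  solve Keq expr → x = 0.001296; check Q = 1.2860e+04

x = 0.001296 M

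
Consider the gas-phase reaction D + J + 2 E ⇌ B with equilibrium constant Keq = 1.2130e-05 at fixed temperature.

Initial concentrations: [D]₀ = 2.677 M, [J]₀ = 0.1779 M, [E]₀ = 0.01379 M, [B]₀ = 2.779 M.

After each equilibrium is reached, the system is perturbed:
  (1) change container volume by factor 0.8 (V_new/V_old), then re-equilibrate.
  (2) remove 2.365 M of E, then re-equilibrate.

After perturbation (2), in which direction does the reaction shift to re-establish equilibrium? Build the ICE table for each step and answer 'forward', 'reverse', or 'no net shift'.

Direction: reverse

Q₀ = 3.0686e+04 vs Keq = 1.2130e-05 ⇒ Q>K, reverse
Step 1:
                   D          J          E          B
  init         2.677     0.1779    0.01379      2.779
  Δ            2.773      2.773      5.546     -2.773
  eq            5.45      2.951       5.56    0.00603
  solve Keq expr → x = -2.773; check Q = 1.2130e-05
Then change container volume by factor 0.8 (V_new/V_old).
Step 2:
                   D          J          E          B
  init         6.812      3.689       6.95   0.007537
  Δ        -0.007081  -0.007081   -0.01416   0.007081
  eq           6.805      3.682      6.936    0.01462
  solve Keq expr → x = 0.007081; check Q = 1.2130e-05
Then remove 2.365 M of E.
Step 3:
                   D          J          E          B
  init         6.805      3.682      4.571    0.01462
  Δ         0.008202   0.008202     0.0164  -0.008202
  eq           6.814       3.69      4.587   0.006416
  solve Keq expr → x = -0.008202; check Q = 1.2130e-05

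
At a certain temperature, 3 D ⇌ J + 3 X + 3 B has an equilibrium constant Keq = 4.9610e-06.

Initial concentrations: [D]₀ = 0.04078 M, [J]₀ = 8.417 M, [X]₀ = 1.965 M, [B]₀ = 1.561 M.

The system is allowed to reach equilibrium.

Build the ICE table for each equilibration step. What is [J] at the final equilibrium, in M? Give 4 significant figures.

[J]_eq = 7.907 M

Q₀ = 3.5819e+06 vs Keq = 4.9610e-06 ⇒ Q>K, reverse
Step 1:
                   D          J          X          B
  init       0.04078      8.417      1.965      1.561
  Δ             1.53      -0.51      -1.53      -1.53
  eq           1.571      7.907     0.4349    0.03092
  solve Keq expr → x = -0.51; check Q = 4.9610e-06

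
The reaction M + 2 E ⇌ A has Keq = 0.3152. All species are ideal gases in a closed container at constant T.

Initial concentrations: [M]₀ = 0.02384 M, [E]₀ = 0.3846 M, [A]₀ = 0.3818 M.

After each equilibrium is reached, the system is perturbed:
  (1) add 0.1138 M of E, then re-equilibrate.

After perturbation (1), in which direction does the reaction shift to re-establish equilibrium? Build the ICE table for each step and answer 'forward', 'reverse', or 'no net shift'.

Q₀ = 108.3 vs Keq = 0.3152 ⇒ Q>K, reverse
Step 1:
                  M         E         A
  I         0.02384    0.3846    0.3818
  C          0.2899    0.5797   -0.2899
  E          0.3137    0.9643   0.09194
  solve Keq expr → x = -0.2899; check Q = 0.3152
Then add 0.1138 M of E.
Step 2:
                  M         E         A
  I          0.3137     1.078   0.09194
  C        -0.01298  -0.02597   0.01298
  E          0.3007     1.052    0.1049
  solve Keq expr → x = 0.01298; check Q = 0.3152

Direction: forward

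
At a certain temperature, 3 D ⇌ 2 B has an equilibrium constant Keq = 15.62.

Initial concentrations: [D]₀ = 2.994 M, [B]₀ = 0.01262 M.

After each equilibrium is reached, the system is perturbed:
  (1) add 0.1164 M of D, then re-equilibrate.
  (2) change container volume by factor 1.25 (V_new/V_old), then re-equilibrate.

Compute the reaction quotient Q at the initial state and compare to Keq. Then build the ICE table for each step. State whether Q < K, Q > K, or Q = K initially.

Q₀ = 5.9342e-06 vs Keq = 15.62 ⇒ Q<K, forward
Step 1:
                  D         B
  init        2.994   0.01262
  Δ          -2.438     1.625
  eq         0.5559     1.638
  solve Keq expr → x = 0.8127; check Q = 15.62
Then add 0.1164 M of D.
Step 2:
                  D         B
  init       0.6723     1.638
  Δ         -0.1012   0.06749
  eq         0.5711     1.706
  solve Keq expr → x = 0.03374; check Q = 15.62
Then change container volume by factor 1.25 (V_new/V_old).
Step 3:
                  D         B
  init       0.4568     1.364
  Δ         0.03039  -0.02026
  eq         0.4872     1.344
  solve Keq expr → x = -0.01013; check Q = 15.62

Q₀ = 5.9342e-06; Q < K (proceeds forward)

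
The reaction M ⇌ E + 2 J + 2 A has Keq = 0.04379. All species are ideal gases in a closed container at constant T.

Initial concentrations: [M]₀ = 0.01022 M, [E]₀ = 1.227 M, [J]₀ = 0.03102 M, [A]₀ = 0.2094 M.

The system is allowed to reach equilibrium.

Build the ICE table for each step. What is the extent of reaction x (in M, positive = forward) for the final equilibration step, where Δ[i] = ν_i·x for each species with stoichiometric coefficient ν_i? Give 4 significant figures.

x = 0.007282 M

Q₀ = 0.005066 vs Keq = 0.04379 ⇒ Q<K, forward
Step 1:
                    M           E           J           A
  Initial     0.01022       1.227     0.03102      0.2094
  Change    -0.007282    0.007282     0.01456     0.01456
  Equil      0.002938       1.234     0.04558       0.224
  solve Keq expr → x = 0.007282; check Q = 0.04379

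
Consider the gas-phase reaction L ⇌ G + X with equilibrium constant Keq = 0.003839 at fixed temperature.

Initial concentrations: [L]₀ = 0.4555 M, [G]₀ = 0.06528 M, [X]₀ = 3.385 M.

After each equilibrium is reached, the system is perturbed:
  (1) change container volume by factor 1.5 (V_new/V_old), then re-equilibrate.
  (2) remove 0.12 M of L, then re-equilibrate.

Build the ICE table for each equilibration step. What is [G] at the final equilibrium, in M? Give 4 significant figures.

Q₀ = 0.4851 vs Keq = 0.003839 ⇒ Q>K, reverse
Step 1:
                   L          G          X
  init        0.4555    0.06528      3.385
  Δ          0.06468   -0.06468   -0.06468
  eq          0.5202 6.0144e-04       3.32
  solve Keq expr → x = -0.06468; check Q = 0.003839
Then change container volume by factor 1.5 (V_new/V_old).
Step 2:
                   L          G          X
  init        0.3468 4.0096e-04      2.214
  Δ       -2.0008e-04 2.0008e-04 2.0008e-04
  eq          0.3466 6.0104e-04      2.214
  solve Keq expr → x = 2.0008e-04; check Q = 0.003839
Then remove 0.12 M of L.
Step 3:
                   L          G          X
  init        0.2266 6.0104e-04      2.214
  Δ       2.0770e-04 -2.0770e-04 -2.0770e-04
  eq          0.2268 3.9333e-04      2.214
  solve Keq expr → x = -2.0770e-04; check Q = 0.003839

[G]_eq = 3.9333e-04 M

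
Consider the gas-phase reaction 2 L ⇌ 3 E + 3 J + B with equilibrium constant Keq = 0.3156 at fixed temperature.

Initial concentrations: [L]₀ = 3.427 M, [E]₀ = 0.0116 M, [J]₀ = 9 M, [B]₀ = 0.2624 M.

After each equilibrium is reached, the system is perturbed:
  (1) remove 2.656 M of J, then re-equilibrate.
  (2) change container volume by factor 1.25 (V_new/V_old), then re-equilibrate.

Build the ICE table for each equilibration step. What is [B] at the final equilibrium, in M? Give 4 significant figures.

Q₀ = 2.5424e-05 vs Keq = 0.3156 ⇒ Q<K, forward
Step 1:
                    L           E           J           B
  Initial       3.427      0.0116           9      0.2624
  Change      -0.1484      0.2226      0.2226      0.0742
  Equil         3.279      0.2342       9.223      0.3366
  solve Keq expr → x = 0.0742; check Q = 0.3156
Then remove 2.656 M of J.
Step 2:
                    L           E           J           B
  Initial       3.279      0.2342       6.567      0.3366
  Change     -0.05287      0.0793      0.0793     0.02643
  Equil         3.226      0.3135       6.646       0.363
  solve Keq expr → x = 0.02643; check Q = 0.3156
Then change container volume by factor 1.25 (V_new/V_old).
Step 3:
                    L           E           J           B
  Initial       2.581      0.2508       5.317      0.2904
  Change     -0.06001     0.09001     0.09001        0.03
  Equil         2.521      0.3408       5.407      0.3204
  solve Keq expr → x = 0.03; check Q = 0.3156

[B]_eq = 0.3204 M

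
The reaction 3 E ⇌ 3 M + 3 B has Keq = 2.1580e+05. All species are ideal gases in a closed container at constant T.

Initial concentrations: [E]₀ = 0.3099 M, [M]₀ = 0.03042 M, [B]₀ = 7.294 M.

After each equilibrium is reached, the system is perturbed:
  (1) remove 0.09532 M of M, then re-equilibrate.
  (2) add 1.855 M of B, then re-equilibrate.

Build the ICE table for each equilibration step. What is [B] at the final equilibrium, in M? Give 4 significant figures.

[B]_eq = 9.426 M

Q₀ = 0.367 vs Keq = 2.1580e+05 ⇒ Q<K, forward
Step 1:
                   E          M          B
  I           0.3099    0.03042      7.294
  C          -0.2718     0.2718     0.2718
  E          0.03812     0.3022      7.566
  solve Keq expr → x = 0.09059; check Q = 2.1580e+05
Then remove 0.09532 M of M.
Step 2:
                   E          M          B
  I          0.03812     0.2069      7.566
  C         -0.01064    0.01064    0.01064
  E          0.02748     0.2175      7.576
  solve Keq expr → x = 0.003547; check Q = 2.1580e+05
Then add 1.855 M of B.
Step 3:
                   E          M          B
  I          0.02748     0.2175      9.431
  C         0.005795  -0.005795  -0.005795
  E          0.03327     0.2117      9.426
  solve Keq expr → x = -0.001932; check Q = 2.1580e+05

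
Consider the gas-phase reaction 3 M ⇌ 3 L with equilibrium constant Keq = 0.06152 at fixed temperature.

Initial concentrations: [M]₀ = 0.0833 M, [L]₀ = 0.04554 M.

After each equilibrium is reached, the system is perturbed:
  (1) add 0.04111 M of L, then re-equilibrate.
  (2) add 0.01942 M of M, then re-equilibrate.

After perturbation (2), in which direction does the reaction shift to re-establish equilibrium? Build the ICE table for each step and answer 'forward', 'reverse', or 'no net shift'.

Q₀ = 0.1634 vs Keq = 0.06152 ⇒ Q>K, reverse
Step 1:
                   M          L
  Initial     0.0833    0.04554
  Change    0.009074  -0.009074
  Equil      0.09237    0.03647
  solve Keq expr → x = -0.003025; check Q = 0.06152
Then add 0.04111 M of L.
Step 2:
                   M          L
  Initial    0.09237    0.07758
  Change     0.02947   -0.02947
  Equil       0.1218     0.0481
  solve Keq expr → x = -0.009825; check Q = 0.06152
Then add 0.01942 M of M.
Step 3:
                   M          L
  Initial     0.1413     0.0481
  Change   -0.005497   0.005497
  Equil       0.1358     0.0536
  solve Keq expr → x = 0.001832; check Q = 0.06152

Direction: forward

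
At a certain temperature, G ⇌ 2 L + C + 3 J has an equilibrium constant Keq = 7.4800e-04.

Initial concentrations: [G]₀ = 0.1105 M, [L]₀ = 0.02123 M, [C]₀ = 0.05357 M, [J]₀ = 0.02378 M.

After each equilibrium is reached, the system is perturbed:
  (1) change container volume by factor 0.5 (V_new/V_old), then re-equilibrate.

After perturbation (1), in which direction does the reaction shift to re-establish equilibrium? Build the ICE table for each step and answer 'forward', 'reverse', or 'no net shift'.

Direction: reverse

Q₀ = 2.9383e-09 vs Keq = 7.4800e-04 ⇒ Q<K, forward
Step 1:
                    G           L           C           J
  Initial      0.1105     0.02123     0.05357     0.02378
  Change     -0.06686      0.1337     0.06686      0.2006
  Equil       0.04364      0.1549      0.1204      0.2243
  solve Keq expr → x = 0.06686; check Q = 7.4800e-04
Then change container volume by factor 0.5 (V_new/V_old).
Step 2:
                    G           L           C           J
  Initial     0.08729      0.3099      0.2409      0.4487
  Change      0.06205     -0.1241    -0.06205     -0.1861
  Equil        0.1493      0.1858      0.1788      0.2626
  solve Keq expr → x = -0.06205; check Q = 7.4800e-04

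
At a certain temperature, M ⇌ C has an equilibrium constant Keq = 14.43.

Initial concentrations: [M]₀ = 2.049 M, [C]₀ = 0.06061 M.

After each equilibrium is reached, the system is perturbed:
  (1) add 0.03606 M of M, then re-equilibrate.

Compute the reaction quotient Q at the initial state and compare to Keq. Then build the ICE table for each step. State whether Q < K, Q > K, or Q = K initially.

Q₀ = 0.02958; Q < K (proceeds forward)

Q₀ = 0.02958 vs Keq = 14.43 ⇒ Q<K, forward
Step 1:
                   M          C
  Initial      2.049    0.06061
  Change      -1.912      1.912
  Equil       0.1367      1.973
  solve Keq expr → x = 1.912; check Q = 14.43
Then add 0.03606 M of M.
Step 2:
                   M          C
  Initial     0.1728      1.973
  Change    -0.03372    0.03372
  Equil       0.1391      2.007
  solve Keq expr → x = 0.03372; check Q = 14.43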